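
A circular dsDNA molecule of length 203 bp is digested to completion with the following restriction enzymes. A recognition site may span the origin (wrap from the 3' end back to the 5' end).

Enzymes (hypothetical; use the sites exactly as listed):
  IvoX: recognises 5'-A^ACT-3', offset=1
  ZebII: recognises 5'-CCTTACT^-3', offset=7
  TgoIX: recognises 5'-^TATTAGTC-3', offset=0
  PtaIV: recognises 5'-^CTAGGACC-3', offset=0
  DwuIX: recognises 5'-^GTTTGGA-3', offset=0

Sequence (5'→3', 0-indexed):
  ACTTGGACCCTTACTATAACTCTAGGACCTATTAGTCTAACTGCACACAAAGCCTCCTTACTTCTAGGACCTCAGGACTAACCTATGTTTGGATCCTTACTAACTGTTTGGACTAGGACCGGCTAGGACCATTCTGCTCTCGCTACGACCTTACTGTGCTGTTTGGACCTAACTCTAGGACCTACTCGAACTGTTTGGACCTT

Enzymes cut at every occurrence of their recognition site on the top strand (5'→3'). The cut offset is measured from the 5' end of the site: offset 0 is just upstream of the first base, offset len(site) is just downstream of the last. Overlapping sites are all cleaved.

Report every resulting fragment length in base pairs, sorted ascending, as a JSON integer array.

Scan for sites:
  IvoX AACT/1: at [17, 38, 101, 170, 188] ⇒ [18, 39, 102, 171, 189]
  ZebII CCTTACT/7: at [8, 55, 94, 148, 199] ⇒ [3, 15, 62, 101, 155]
  TgoIX TATTAGTC/0: at [29] ⇒ [29]
  PtaIV CTAGGACC/0: at [21, 63, 112, 122, 174] ⇒ [21, 63, 112, 122, 174]
  DwuIX GTTTGGA/0: at [86, 105, 160, 192] ⇒ [86, 105, 160, 192]

Pooled cuts: [3, 15, 18, 21, 29, 39, 62, 63, 86, 101, 102, 105, 112, 122, 155, 160, 171, 174, 189, 192]

Fragments:
  3→15: 12 bp
  15→18: 3 bp
  18→21: 3 bp
  21→29: 8 bp
  29→39: 10 bp
  39→62: 23 bp
  62→63: 1 bp
  63→86: 23 bp
  86→101: 15 bp
  101→102: 1 bp
  102→105: 3 bp
  105→112: 7 bp
  112→122: 10 bp
  122→155: 33 bp
  155→160: 5 bp
  160→171: 11 bp
  171→174: 3 bp
  174→189: 15 bp
  189→192: 3 bp
  192→3 (wrap): 203-192+3 = 14 bp

[1,1,3,3,3,3,3,5,7,8,10,10,11,12,14,15,15,23,23,33]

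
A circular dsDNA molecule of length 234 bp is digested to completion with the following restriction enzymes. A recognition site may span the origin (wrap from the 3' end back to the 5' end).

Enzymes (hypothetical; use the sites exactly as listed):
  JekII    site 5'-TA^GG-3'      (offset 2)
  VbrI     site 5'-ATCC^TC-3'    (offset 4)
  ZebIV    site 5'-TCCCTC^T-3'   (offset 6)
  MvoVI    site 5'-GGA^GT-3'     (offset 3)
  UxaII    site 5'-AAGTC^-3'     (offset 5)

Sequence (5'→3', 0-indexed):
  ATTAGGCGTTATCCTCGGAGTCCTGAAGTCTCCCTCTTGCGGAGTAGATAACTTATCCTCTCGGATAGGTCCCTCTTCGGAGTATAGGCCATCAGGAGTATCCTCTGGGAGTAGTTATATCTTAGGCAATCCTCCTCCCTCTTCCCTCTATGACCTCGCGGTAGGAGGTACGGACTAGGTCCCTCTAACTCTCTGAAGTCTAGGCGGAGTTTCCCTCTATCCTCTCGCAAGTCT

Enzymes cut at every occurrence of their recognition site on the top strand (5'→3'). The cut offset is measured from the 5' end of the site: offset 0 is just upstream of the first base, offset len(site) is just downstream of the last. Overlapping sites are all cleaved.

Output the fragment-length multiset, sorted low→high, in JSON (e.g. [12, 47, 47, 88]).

[2,5,5,5,5,6,6,6,6,7,7,7,8,8,8,9,9,9,10,11,11,11,14,14,15,15,15]

Scan for sites:
  JekII (TAGG, off=2): starts [2, 65, 84, 122, 161, 175, 200] → cuts [4, 67, 86, 124, 163, 177, 202]
  VbrI (ATCCTC, off=4): starts [10, 54, 99, 128, 218] → cuts [14, 58, 103, 132, 222]
  ZebIV (TCCCTCT, off=6): starts [30, 69, 135, 142, 179, 211] → cuts [36, 75, 141, 148, 185, 217]
  MvoVI (GGAGT, off=3): starts [16, 40, 78, 94, 107, 205] → cuts [19, 43, 81, 97, 110, 208]
  UxaII (AAGTC, off=5): starts [25, 195, 228] → cuts [30, 200, 233]

Pooled cuts: [4, 14, 19, 30, 36, 43, 58, 67, 75, 81, 86, 97, 103, 110, 124, 132, 141, 148, 163, 177, 185, 200, 202, 208, 217, 222, 233]

Fragments:
  4→14: 10 bp
  14→19: 5 bp
  19→30: 11 bp
  30→36: 6 bp
  36→43: 7 bp
  43→58: 15 bp
  58→67: 9 bp
  67→75: 8 bp
  75→81: 6 bp
  81→86: 5 bp
  86→97: 11 bp
  97→103: 6 bp
  103→110: 7 bp
  110→124: 14 bp
  124→132: 8 bp
  132→141: 9 bp
  141→148: 7 bp
  148→163: 15 bp
  163→177: 14 bp
  177→185: 8 bp
  185→200: 15 bp
  200→202: 2 bp
  202→208: 6 bp
  208→217: 9 bp
  217→222: 5 bp
  222→233: 11 bp
  233→4 (wrap): 234-233+4 = 5 bp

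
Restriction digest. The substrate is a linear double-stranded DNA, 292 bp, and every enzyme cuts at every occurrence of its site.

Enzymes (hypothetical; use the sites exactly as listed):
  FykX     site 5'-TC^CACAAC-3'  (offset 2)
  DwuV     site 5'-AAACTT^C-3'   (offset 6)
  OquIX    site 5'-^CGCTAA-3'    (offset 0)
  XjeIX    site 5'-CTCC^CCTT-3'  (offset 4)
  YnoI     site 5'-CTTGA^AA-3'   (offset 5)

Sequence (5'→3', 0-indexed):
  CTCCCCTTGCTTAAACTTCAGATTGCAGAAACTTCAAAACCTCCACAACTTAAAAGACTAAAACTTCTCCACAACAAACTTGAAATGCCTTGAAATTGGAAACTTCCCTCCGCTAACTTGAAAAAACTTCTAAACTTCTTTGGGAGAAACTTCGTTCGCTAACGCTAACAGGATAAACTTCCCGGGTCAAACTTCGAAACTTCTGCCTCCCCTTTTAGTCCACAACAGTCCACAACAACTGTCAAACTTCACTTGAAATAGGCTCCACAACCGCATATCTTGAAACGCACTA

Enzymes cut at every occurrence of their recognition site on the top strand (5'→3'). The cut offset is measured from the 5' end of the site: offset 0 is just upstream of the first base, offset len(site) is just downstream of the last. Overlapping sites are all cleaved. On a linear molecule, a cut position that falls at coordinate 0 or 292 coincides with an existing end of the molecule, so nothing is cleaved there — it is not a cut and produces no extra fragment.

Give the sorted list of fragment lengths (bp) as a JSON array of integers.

Site scan:
  FykX TCCACAAC/2: at [41, 67, 218, 228, 263] ⇒ [43, 69, 220, 230, 265]
  DwuV AAACTTC/6: at [12, 28, 60, 99, 123, 131, 146, 174, 188, 196, 243] ⇒ [18, 34, 66, 105, 129, 137, 152, 180, 194, 202, 249]
  OquIX CGCTAA/0: at [110, 156, 162] ⇒ [110, 156, 162]
  XjeIX CTCCCCTT/4: at [0, 206] ⇒ [4, 210]
  YnoI CTTGAAA/5: at [78, 88, 116, 251, 278] ⇒ [83, 93, 121, 256, 283]

All cut coordinates (distinct, sorted): [4, 18, 34, 43, 66, 69, 83, 93, 105, 110, 121, 129, 137, 152, 156, 162, 180, 194, 202, 210, 220, 230, 249, 256, 265, 283]

Fragment lengths:
  [0,4): 4 bp
  [4,18): 14 bp
  [18,34): 16 bp
  [34,43): 9 bp
  [43,66): 23 bp
  [66,69): 3 bp
  [69,83): 14 bp
  [83,93): 10 bp
  [93,105): 12 bp
  [105,110): 5 bp
  [110,121): 11 bp
  [121,129): 8 bp
  [129,137): 8 bp
  [137,152): 15 bp
  [152,156): 4 bp
  [156,162): 6 bp
  [162,180): 18 bp
  [180,194): 14 bp
  [194,202): 8 bp
  [202,210): 8 bp
  [210,220): 10 bp
  [220,230): 10 bp
  [230,249): 19 bp
  [249,256): 7 bp
  [256,265): 9 bp
  [265,283): 18 bp
  [283,292): 9 bp

[3,4,4,5,6,7,8,8,8,8,9,9,9,10,10,10,11,12,14,14,14,15,16,18,18,19,23]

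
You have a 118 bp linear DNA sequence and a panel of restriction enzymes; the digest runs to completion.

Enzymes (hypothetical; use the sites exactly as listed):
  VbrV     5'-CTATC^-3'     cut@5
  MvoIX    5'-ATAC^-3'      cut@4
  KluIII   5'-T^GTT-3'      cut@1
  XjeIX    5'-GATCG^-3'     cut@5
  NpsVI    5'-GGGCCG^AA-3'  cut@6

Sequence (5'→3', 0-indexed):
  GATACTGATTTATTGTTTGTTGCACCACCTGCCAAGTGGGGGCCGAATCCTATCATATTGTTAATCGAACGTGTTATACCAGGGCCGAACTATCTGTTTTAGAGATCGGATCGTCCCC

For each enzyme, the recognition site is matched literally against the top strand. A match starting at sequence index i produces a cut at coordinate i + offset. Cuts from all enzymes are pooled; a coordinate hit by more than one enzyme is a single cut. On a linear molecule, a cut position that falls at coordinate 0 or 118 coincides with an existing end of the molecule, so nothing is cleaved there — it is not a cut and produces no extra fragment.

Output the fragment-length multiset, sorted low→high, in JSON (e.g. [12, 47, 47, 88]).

[1,4,5,5,5,5,7,7,8,9,9,13,13,27]

Scan for sites:
  VbrV (CTATC, off=5): starts [49, 89] → cuts [54, 94]
  MvoIX (ATAC, off=4): starts [1, 75] → cuts [5, 79]
  KluIII (TGTT, off=1): starts [13, 17, 58, 71, 94] → cuts [14, 18, 59, 72, 95]
  XjeIX (GATCG, off=5): starts [103, 108] → cuts [108, 113]
  NpsVI (GGGCCGAA, off=6): starts [39, 81] → cuts [45, 87]

Pooled cuts: [5, 14, 18, 45, 54, 59, 72, 79, 87, 94, 95, 108, 113]

Fragment lengths:
  [0,5): 5 bp
  [5,14): 9 bp
  [14,18): 4 bp
  [18,45): 27 bp
  [45,54): 9 bp
  [54,59): 5 bp
  [59,72): 13 bp
  [72,79): 7 bp
  [79,87): 8 bp
  [87,94): 7 bp
  [94,95): 1 bp
  [95,108): 13 bp
  [108,113): 5 bp
  [113,118): 5 bp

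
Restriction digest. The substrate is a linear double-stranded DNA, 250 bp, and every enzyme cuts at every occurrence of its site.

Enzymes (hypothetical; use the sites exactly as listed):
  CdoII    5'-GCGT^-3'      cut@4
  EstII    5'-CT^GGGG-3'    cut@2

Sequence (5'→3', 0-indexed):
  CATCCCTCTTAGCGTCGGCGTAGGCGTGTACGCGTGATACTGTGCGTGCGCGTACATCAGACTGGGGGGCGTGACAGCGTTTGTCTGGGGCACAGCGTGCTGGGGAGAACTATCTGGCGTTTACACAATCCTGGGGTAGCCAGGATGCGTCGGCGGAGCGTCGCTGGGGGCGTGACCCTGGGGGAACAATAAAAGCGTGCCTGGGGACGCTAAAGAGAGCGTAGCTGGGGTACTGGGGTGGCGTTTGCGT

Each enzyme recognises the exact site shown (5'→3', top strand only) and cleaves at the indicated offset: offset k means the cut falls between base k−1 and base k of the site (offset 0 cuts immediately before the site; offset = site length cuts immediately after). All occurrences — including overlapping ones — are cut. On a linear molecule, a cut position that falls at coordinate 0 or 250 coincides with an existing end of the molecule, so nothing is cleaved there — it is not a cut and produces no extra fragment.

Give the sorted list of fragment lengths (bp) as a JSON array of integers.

Per-enzyme occurrences:
  CdoII GCGT/4: at [11, 17, 23, 31, 43, 49, 68, 76, 94, 116, 146, 157, 169, 194, 218, 240, 246] ⇒ [15, 21, 27, 35, 47, 53, 72, 80, 98, 120, 150, 161, 173, 198, 222, 244] (position 250 is a terminus of the linear molecule — no cut)
  EstII CTGGGG/2: at [61, 84, 99, 130, 163, 177, 200, 224, 232] ⇒ [63, 86, 101, 132, 165, 179, 202, 226, 234]

All cut coordinates (distinct, sorted): [15, 21, 27, 35, 47, 53, 63, 72, 80, 86, 98, 101, 120, 132, 150, 161, 165, 173, 179, 198, 202, 222, 226, 234, 244]

Fragment lengths:
  [0,15): 15 bp
  [15,21): 6 bp
  [21,27): 6 bp
  [27,35): 8 bp
  [35,47): 12 bp
  [47,53): 6 bp
  [53,63): 10 bp
  [63,72): 9 bp
  [72,80): 8 bp
  [80,86): 6 bp
  [86,98): 12 bp
  [98,101): 3 bp
  [101,120): 19 bp
  [120,132): 12 bp
  [132,150): 18 bp
  [150,161): 11 bp
  [161,165): 4 bp
  [165,173): 8 bp
  [173,179): 6 bp
  [179,198): 19 bp
  [198,202): 4 bp
  [202,222): 20 bp
  [222,226): 4 bp
  [226,234): 8 bp
  [234,244): 10 bp
  [244,250): 6 bp

[3,4,4,4,6,6,6,6,6,6,8,8,8,8,9,10,10,11,12,12,12,15,18,19,19,20]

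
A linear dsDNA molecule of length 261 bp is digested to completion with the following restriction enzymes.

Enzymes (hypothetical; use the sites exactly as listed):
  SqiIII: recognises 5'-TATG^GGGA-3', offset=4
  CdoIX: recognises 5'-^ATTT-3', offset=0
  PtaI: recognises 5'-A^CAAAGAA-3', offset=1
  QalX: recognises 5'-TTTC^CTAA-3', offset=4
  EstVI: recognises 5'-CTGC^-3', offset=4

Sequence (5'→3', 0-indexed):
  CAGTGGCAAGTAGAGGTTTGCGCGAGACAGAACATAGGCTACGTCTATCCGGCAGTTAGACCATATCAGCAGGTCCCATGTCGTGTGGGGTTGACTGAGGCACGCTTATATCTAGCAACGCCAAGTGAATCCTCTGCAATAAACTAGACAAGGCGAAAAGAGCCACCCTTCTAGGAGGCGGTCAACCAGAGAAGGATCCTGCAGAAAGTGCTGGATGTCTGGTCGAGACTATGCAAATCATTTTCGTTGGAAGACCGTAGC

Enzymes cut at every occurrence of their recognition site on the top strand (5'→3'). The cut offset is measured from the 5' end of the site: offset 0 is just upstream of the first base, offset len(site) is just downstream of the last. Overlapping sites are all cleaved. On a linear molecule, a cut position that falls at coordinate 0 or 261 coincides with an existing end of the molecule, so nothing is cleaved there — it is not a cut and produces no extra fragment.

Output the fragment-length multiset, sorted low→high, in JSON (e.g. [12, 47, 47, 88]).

Site scan:
  SqiIII (TATGGGGA, off=4): no sites
  CdoIX ATTT/0: at [239] ⇒ [239]
  PtaI (ACAAAGAA, off=1): no sites
  QalX (TTTCCTAA, off=4): no sites
  EstVI CTGC/4: at [133, 198] ⇒ [137, 202]

Pooled cuts: [137, 202, 239]

Fragment lengths:
  [0,137): 137 bp
  [137,202): 65 bp
  [202,239): 37 bp
  [239,261): 22 bp

[22,37,65,137]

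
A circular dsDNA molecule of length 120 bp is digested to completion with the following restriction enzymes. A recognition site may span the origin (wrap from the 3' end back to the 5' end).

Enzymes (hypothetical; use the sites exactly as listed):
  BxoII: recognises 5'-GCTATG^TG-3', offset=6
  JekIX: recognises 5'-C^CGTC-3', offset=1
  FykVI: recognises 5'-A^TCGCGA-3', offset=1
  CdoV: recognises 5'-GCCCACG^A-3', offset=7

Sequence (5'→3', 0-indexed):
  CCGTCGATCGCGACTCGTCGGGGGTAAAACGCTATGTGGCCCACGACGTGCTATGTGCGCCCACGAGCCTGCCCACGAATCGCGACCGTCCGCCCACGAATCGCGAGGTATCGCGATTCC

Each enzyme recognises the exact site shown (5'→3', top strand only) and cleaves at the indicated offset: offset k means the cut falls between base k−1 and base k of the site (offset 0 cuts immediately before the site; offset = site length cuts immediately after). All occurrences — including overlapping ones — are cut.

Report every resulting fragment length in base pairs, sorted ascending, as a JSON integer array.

[2,2,6,7,9,10,10,10,11,12,12,29]

Per-enzyme occurrences:
  BxoII GCTATGTG/6: at [30, 49] ⇒ [36, 55]
  JekIX CCGTC/1: at [0, 85] ⇒ [1, 86]
  FykVI ATCGCGA/1: at [6, 78, 99, 109] ⇒ [7, 79, 100, 110]
  CdoV GCCCACGA/7: at [38, 58, 70, 91] ⇒ [45, 65, 77, 98]

All cut coordinates (distinct, sorted): [1, 7, 36, 45, 55, 65, 77, 79, 86, 98, 100, 110]

Fragments:
  1→7: 6 bp
  7→36: 29 bp
  36→45: 9 bp
  45→55: 10 bp
  55→65: 10 bp
  65→77: 12 bp
  77→79: 2 bp
  79→86: 7 bp
  86→98: 12 bp
  98→100: 2 bp
  100→110: 10 bp
  110→1 (wrap): 120-110+1 = 11 bp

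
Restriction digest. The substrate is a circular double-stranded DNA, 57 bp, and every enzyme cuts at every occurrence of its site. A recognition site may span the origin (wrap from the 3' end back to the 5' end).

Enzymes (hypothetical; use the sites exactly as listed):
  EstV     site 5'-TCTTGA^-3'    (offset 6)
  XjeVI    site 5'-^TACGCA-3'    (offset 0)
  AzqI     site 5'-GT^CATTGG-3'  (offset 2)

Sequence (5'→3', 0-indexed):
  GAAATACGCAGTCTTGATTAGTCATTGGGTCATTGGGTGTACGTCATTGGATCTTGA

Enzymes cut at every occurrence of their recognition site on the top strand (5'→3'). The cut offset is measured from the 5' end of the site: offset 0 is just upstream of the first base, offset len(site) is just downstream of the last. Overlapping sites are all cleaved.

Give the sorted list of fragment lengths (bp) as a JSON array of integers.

Scan for sites:
  EstV TCTTGA/6: at [11, 51] ⇒ [0, 17]
  XjeVI TACGCA/0: at [4] ⇒ [4]
  AzqI GTCATTGG/2: at [20, 28, 42] ⇒ [22, 30, 44]

Pooled cuts: [0, 4, 17, 22, 30, 44]

Fragments:
  0→4: 4 bp
  4→17: 13 bp
  17→22: 5 bp
  22→30: 8 bp
  30→44: 14 bp
  44→0 (wrap): 57-44+0 = 13 bp

[4,5,8,13,13,14]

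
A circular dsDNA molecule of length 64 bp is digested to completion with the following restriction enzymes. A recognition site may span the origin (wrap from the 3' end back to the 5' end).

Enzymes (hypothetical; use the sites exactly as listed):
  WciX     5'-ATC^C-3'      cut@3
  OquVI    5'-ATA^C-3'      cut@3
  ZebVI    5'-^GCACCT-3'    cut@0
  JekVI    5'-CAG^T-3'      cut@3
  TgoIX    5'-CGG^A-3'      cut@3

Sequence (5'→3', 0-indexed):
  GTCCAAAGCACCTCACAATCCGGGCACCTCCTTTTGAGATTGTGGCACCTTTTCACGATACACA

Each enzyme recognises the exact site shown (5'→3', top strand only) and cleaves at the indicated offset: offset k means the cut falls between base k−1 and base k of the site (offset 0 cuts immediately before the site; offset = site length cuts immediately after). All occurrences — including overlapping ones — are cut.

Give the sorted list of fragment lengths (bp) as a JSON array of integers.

[3,5,6,13,16,21]

Site scan:
  WciX ATCC/3: at [17] ⇒ [20]
  OquVI ATAC/3: at [57] ⇒ [60]
  ZebVI GCACCT/0: at [7, 23, 44] ⇒ [7, 23, 44]
  JekVI CAGT/3: at [62] ⇒ [1]
  TgoIX (CGGA, off=3): no sites

All cut coordinates (distinct, sorted): [1, 7, 20, 23, 44, 60]

Fragment lengths:
  1→7: 6 bp
  7→20: 13 bp
  20→23: 3 bp
  23→44: 21 bp
  44→60: 16 bp
  60→1 (wrap): 64-60+1 = 5 bp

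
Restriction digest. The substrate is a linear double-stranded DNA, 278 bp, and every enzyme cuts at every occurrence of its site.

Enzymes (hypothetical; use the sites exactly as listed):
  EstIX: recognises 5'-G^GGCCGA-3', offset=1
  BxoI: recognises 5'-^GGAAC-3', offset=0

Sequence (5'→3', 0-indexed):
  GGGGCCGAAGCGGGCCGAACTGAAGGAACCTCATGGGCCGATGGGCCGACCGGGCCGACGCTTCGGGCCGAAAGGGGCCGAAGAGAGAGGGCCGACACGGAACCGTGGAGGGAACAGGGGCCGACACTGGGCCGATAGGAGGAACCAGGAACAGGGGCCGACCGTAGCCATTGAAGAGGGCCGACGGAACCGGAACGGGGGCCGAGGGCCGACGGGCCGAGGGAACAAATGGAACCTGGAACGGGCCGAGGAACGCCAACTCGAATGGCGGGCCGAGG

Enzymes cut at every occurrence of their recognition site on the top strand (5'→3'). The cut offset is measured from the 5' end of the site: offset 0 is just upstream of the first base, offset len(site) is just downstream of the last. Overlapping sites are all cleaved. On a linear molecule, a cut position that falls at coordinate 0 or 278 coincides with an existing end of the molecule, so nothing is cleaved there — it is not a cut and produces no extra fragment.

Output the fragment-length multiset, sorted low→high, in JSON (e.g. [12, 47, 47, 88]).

Per-enzyme occurrences:
  EstIX GGGCCGA/1: at [1, 11, 34, 42, 51, 64, 74, 88, 117, 128, 154, 177, 198, 205, 213, 242, 269] ⇒ [2, 12, 35, 43, 52, 65, 75, 89, 118, 129, 155, 178, 199, 206, 214, 243, 270]
  BxoI GGAAC/0: at [24, 98, 110, 140, 147, 185, 191, 221, 230, 237, 249] ⇒ [24, 98, 110, 140, 147, 185, 191, 221, 230, 237, 249]

Pooled cuts: [2, 12, 24, 35, 43, 52, 65, 75, 89, 98, 110, 118, 129, 140, 147, 155, 178, 185, 191, 199, 206, 214, 221, 230, 237, 243, 249, 270]

Fragments:
  [0,2): 2 bp
  [2,12): 10 bp
  [12,24): 12 bp
  [24,35): 11 bp
  [35,43): 8 bp
  [43,52): 9 bp
  [52,65): 13 bp
  [65,75): 10 bp
  [75,89): 14 bp
  [89,98): 9 bp
  [98,110): 12 bp
  [110,118): 8 bp
  [118,129): 11 bp
  [129,140): 11 bp
  [140,147): 7 bp
  [147,155): 8 bp
  [155,178): 23 bp
  [178,185): 7 bp
  [185,191): 6 bp
  [191,199): 8 bp
  [199,206): 7 bp
  [206,214): 8 bp
  [214,221): 7 bp
  [221,230): 9 bp
  [230,237): 7 bp
  [237,243): 6 bp
  [243,249): 6 bp
  [249,270): 21 bp
  [270,278): 8 bp

[2,6,6,6,7,7,7,7,7,8,8,8,8,8,8,9,9,9,10,10,11,11,11,12,12,13,14,21,23]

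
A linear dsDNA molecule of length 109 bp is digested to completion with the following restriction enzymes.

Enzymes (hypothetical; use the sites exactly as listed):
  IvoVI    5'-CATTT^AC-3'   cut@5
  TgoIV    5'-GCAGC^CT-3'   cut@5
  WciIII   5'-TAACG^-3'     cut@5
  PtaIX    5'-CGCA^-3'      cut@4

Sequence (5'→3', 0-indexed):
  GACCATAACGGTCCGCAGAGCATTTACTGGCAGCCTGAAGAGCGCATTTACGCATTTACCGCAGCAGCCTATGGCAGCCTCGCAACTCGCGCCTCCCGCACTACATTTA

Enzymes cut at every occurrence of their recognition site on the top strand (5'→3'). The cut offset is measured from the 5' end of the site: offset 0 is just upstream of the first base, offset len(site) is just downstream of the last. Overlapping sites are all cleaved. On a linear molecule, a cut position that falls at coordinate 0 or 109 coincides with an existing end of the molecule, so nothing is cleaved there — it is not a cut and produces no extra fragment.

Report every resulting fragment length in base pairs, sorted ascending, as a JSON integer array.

[3,3,5,5,6,6,7,8,9,9,10,10,12,16]

Per-enzyme occurrences:
  IvoVI CATTTAC/5: at [20, 44, 52] ⇒ [25, 49, 57]
  TgoIV GCAGCCT/5: at [29, 63, 73] ⇒ [34, 68, 78]
  WciIII TAACG/5: at [5] ⇒ [10]
  PtaIX CGCA/4: at [13, 42, 50, 59, 80, 96] ⇒ [17, 46, 54, 63, 84, 100]

All cut coordinates (distinct, sorted): [10, 17, 25, 34, 46, 49, 54, 57, 63, 68, 78, 84, 100]

Fragments:
  [0,10): 10 bp
  [10,17): 7 bp
  [17,25): 8 bp
  [25,34): 9 bp
  [34,46): 12 bp
  [46,49): 3 bp
  [49,54): 5 bp
  [54,57): 3 bp
  [57,63): 6 bp
  [63,68): 5 bp
  [68,78): 10 bp
  [78,84): 6 bp
  [84,100): 16 bp
  [100,109): 9 bp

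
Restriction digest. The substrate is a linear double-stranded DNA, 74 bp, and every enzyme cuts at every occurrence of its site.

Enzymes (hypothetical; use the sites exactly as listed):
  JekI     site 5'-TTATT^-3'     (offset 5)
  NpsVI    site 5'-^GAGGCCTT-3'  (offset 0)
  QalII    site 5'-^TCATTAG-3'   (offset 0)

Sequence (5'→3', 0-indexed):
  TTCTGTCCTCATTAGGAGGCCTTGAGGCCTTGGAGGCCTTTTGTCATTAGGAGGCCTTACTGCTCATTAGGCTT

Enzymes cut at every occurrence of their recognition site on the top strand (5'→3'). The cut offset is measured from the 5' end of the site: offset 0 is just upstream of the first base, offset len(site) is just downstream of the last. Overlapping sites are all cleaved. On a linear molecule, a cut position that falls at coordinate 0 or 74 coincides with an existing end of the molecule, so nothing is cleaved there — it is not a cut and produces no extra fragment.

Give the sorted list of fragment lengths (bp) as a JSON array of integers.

[7,7,8,8,9,11,11,13]

Per-enzyme occurrences:
  JekI (TTATT, off=5): no sites
  NpsVI (GAGGCCTT, off=0): starts [15, 23, 32, 50] → cuts [15, 23, 32, 50]
  QalII (TCATTAG, off=0): starts [8, 43, 63] → cuts [8, 43, 63]

All cut coordinates (distinct, sorted): [8, 15, 23, 32, 43, 50, 63]

Fragment lengths:
  [0,8): 8 bp
  [8,15): 7 bp
  [15,23): 8 bp
  [23,32): 9 bp
  [32,43): 11 bp
  [43,50): 7 bp
  [50,63): 13 bp
  [63,74): 11 bp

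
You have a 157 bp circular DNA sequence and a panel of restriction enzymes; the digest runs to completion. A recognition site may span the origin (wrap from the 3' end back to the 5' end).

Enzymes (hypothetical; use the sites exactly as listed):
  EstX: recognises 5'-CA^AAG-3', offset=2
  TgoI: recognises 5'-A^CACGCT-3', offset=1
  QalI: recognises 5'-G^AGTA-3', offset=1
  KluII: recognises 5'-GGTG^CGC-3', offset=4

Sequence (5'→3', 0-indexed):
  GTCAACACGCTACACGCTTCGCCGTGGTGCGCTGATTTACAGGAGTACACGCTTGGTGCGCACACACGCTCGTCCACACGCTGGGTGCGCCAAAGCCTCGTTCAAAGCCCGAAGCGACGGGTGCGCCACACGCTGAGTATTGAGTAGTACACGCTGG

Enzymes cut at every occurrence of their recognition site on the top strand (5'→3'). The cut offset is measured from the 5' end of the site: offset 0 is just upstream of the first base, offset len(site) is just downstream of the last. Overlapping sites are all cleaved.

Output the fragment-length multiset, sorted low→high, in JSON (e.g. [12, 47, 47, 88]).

[4,5,5,6,7,7,7,7,11,11,12,12,13,14,17,19]

Per-enzyme occurrences:
  EstX (CAAAG, off=2): starts [90, 102] → cuts [92, 104]
  TgoI (ACACGCT, off=1): starts [4, 11, 46, 63, 75, 127, 148] → cuts [5, 12, 47, 64, 76, 128, 149]
  QalI (GAGTA, off=1): starts [42, 134, 141] → cuts [43, 135, 142]
  KluII (GGTGCGC, off=4): starts [25, 54, 83, 119] → cuts [29, 58, 87, 123]

All cut coordinates (distinct, sorted): [5, 12, 29, 43, 47, 58, 64, 76, 87, 92, 104, 123, 128, 135, 142, 149]

Fragment lengths:
  5→12: 7 bp
  12→29: 17 bp
  29→43: 14 bp
  43→47: 4 bp
  47→58: 11 bp
  58→64: 6 bp
  64→76: 12 bp
  76→87: 11 bp
  87→92: 5 bp
  92→104: 12 bp
  104→123: 19 bp
  123→128: 5 bp
  128→135: 7 bp
  135→142: 7 bp
  142→149: 7 bp
  149→5 (wrap): 157-149+5 = 13 bp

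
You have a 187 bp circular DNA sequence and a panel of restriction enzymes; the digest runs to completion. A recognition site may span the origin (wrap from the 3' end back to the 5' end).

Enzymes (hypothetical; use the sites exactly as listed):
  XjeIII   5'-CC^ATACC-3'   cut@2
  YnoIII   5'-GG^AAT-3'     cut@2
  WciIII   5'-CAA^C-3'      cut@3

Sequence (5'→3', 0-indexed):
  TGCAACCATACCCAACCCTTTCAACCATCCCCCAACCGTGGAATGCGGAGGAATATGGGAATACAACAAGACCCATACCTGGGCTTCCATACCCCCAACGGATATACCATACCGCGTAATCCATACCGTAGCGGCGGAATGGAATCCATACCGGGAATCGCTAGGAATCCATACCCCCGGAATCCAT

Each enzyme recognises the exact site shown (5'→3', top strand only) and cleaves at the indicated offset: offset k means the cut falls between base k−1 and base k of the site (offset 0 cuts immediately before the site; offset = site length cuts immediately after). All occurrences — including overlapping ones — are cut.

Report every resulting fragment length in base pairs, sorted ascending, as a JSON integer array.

Per-enzyme occurrences:
  XjeIII (CCATACC, off=2): starts [5, 72, 86, 106, 120, 145, 168] → cuts [7, 74, 88, 108, 122, 147, 170]
  YnoIII (GGAAT, off=2): starts [39, 49, 57, 135, 140, 153, 163, 178] → cuts [41, 51, 59, 137, 142, 155, 165, 180]
  WciIII (CAAC, off=3): starts [2, 12, 21, 32, 63, 95] → cuts [5, 15, 24, 35, 66, 98]

Pooled cuts: [5, 7, 15, 24, 35, 41, 51, 59, 66, 74, 88, 98, 108, 122, 137, 142, 147, 155, 165, 170, 180]

Fragments:
  5→7: 2 bp
  7→15: 8 bp
  15→24: 9 bp
  24→35: 11 bp
  35→41: 6 bp
  41→51: 10 bp
  51→59: 8 bp
  59→66: 7 bp
  66→74: 8 bp
  74→88: 14 bp
  88→98: 10 bp
  98→108: 10 bp
  108→122: 14 bp
  122→137: 15 bp
  137→142: 5 bp
  142→147: 5 bp
  147→155: 8 bp
  155→165: 10 bp
  165→170: 5 bp
  170→180: 10 bp
  180→5 (wrap): 187-180+5 = 12 bp

[2,5,5,5,6,7,8,8,8,8,9,10,10,10,10,10,11,12,14,14,15]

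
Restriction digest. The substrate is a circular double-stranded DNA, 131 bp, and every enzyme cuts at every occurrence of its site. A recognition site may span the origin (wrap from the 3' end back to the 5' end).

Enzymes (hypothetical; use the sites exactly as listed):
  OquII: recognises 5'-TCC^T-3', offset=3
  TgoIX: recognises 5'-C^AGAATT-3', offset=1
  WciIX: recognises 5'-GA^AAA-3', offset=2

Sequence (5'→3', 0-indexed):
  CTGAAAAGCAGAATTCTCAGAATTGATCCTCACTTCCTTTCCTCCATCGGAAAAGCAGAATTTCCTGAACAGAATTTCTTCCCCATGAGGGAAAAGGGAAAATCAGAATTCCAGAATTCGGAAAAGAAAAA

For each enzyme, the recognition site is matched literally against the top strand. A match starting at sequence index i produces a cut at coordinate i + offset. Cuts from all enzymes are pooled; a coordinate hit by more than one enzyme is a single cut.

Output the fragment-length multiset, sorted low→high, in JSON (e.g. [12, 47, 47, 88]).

Site scan:
  OquII TCCT/3: at [26, 34, 39, 62] ⇒ [29, 37, 42, 65]
  TgoIX CAGAATT/1: at [8, 17, 55, 69, 103, 111] ⇒ [9, 18, 56, 70, 104, 112]
  WciIX GAAAA/2: at [2, 49, 90, 97, 120, 125] ⇒ [4, 51, 92, 99, 122, 127]

Pooled cuts: [4, 9, 18, 29, 37, 42, 51, 56, 65, 70, 92, 99, 104, 112, 122, 127]

Fragment lengths:
  4→9: 5 bp
  9→18: 9 bp
  18→29: 11 bp
  29→37: 8 bp
  37→42: 5 bp
  42→51: 9 bp
  51→56: 5 bp
  56→65: 9 bp
  65→70: 5 bp
  70→92: 22 bp
  92→99: 7 bp
  99→104: 5 bp
  104→112: 8 bp
  112→122: 10 bp
  122→127: 5 bp
  127→4 (wrap): 131-127+4 = 8 bp

[5,5,5,5,5,5,7,8,8,8,9,9,9,10,11,22]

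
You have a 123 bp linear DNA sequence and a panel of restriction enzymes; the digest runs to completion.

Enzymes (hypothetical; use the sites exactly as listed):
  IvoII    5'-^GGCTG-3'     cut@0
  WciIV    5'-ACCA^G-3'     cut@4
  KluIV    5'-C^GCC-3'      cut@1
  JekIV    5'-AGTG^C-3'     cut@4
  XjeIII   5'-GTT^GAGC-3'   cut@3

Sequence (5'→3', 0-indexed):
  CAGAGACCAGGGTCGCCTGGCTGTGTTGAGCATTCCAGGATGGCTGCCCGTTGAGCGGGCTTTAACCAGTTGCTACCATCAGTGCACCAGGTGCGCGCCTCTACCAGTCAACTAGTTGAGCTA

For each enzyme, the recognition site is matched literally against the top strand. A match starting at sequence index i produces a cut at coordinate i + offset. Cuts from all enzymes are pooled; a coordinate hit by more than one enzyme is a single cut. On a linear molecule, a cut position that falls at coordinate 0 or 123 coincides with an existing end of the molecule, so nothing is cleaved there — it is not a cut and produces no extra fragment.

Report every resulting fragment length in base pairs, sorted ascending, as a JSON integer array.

[4,5,5,6,7,9,9,10,11,11,14,16,16]

Site scan:
  IvoII GGCTG/0: at [18, 41] ⇒ [18, 41]
  WciIV ACCAG/4: at [5, 64, 85, 102] ⇒ [9, 68, 89, 106]
  KluIV CGCC/1: at [13, 95] ⇒ [14, 96]
  JekIV AGTGC/4: at [80] ⇒ [84]
  XjeIII GTTGAGC/3: at [24, 49, 114] ⇒ [27, 52, 117]

Pooled cuts: [9, 14, 18, 27, 41, 52, 68, 84, 89, 96, 106, 117]

Fragment lengths:
  [0,9): 9 bp
  [9,14): 5 bp
  [14,18): 4 bp
  [18,27): 9 bp
  [27,41): 14 bp
  [41,52): 11 bp
  [52,68): 16 bp
  [68,84): 16 bp
  [84,89): 5 bp
  [89,96): 7 bp
  [96,106): 10 bp
  [106,117): 11 bp
  [117,123): 6 bp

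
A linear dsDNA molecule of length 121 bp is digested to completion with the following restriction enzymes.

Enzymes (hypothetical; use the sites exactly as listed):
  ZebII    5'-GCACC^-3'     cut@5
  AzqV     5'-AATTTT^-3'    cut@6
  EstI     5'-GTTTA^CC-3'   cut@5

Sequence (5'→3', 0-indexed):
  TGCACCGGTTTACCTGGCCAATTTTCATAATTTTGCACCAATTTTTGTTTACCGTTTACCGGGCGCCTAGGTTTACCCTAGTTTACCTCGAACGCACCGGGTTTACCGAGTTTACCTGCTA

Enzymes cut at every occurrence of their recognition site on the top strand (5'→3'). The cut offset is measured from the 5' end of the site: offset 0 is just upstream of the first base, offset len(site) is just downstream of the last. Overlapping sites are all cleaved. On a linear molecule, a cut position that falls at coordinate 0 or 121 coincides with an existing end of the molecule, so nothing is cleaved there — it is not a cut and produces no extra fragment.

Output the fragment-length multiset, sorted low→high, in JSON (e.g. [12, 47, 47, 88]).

Scan for sites:
  ZebII (GCACC, off=5): starts [1, 34, 93] → cuts [6, 39, 98]
  AzqV (AATTTT, off=6): starts [19, 28, 39] → cuts [25, 34, 45]
  EstI (GTTTACC, off=5): starts [7, 46, 53, 70, 80, 100, 109] → cuts [12, 51, 58, 75, 85, 105, 114]

All cut coordinates (distinct, sorted): [6, 12, 25, 34, 39, 45, 51, 58, 75, 85, 98, 105, 114]

Fragment lengths:
  [0,6): 6 bp
  [6,12): 6 bp
  [12,25): 13 bp
  [25,34): 9 bp
  [34,39): 5 bp
  [39,45): 6 bp
  [45,51): 6 bp
  [51,58): 7 bp
  [58,75): 17 bp
  [75,85): 10 bp
  [85,98): 13 bp
  [98,105): 7 bp
  [105,114): 9 bp
  [114,121): 7 bp

[5,6,6,6,6,7,7,7,9,9,10,13,13,17]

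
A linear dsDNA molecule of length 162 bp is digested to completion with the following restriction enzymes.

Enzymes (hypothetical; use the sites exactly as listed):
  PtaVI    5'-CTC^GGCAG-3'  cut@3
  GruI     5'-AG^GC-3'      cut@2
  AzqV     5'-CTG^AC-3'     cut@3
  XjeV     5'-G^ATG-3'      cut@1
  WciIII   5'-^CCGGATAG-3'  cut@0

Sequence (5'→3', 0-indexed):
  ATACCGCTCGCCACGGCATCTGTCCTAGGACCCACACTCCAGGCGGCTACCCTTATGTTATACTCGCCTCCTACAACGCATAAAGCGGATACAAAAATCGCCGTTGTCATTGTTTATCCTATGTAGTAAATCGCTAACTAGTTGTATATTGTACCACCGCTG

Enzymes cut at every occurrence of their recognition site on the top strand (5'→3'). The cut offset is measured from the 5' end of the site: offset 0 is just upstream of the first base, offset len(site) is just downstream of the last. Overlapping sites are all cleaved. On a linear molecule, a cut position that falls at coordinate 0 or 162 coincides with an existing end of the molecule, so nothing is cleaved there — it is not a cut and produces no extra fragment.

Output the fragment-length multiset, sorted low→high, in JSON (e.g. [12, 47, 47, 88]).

Scan for sites:
  PtaVI (CTCGGCAG, off=3): no sites
  GruI AGGC/2: at [40] ⇒ [42]
  AzqV (CTGAC, off=3): no sites
  XjeV (GATG, off=1): no sites
  WciIII (CCGGATAG, off=0): no sites

All cut coordinates (distinct, sorted): [42]

Fragment lengths:
  [0,42): 42 bp
  [42,162): 120 bp

[42,120]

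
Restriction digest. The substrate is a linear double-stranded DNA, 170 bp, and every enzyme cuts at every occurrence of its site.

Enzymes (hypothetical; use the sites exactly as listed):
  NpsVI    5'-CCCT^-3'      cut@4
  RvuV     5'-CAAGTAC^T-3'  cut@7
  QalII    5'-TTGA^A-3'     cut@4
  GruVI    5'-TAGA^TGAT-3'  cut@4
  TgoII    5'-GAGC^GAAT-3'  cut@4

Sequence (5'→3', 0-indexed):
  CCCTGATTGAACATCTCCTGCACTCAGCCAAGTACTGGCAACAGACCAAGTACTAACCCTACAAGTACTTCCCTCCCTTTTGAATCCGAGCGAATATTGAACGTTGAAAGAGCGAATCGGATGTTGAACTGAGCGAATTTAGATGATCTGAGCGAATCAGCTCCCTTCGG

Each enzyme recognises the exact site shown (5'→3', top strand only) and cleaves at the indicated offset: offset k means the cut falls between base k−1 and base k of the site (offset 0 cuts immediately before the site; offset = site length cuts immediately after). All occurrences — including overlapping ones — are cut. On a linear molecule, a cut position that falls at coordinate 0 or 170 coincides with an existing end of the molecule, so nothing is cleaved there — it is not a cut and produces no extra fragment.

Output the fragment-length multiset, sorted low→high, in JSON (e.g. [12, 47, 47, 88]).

[4,4,4,5,6,6,6,7,7,7,8,8,9,9,10,13,14,18,25]

Scan for sites:
  NpsVI (CCCT, off=4): starts [0, 56, 70, 74, 162] → cuts [4, 60, 74, 78, 166]
  RvuV (CAAGTACT, off=7): starts [28, 46, 61] → cuts [35, 53, 68]
  QalII (TTGAA, off=4): starts [6, 79, 96, 103, 123] → cuts [10, 83, 100, 107, 127]
  GruVI (TAGATGAT, off=4): starts [139] → cuts [143]
  TgoII (GAGCGAAT, off=4): starts [87, 109, 130, 149] → cuts [91, 113, 134, 153]

Pooled cuts: [4, 10, 35, 53, 60, 68, 74, 78, 83, 91, 100, 107, 113, 127, 134, 143, 153, 166]

Fragments:
  [0,4): 4 bp
  [4,10): 6 bp
  [10,35): 25 bp
  [35,53): 18 bp
  [53,60): 7 bp
  [60,68): 8 bp
  [68,74): 6 bp
  [74,78): 4 bp
  [78,83): 5 bp
  [83,91): 8 bp
  [91,100): 9 bp
  [100,107): 7 bp
  [107,113): 6 bp
  [113,127): 14 bp
  [127,134): 7 bp
  [134,143): 9 bp
  [143,153): 10 bp
  [153,166): 13 bp
  [166,170): 4 bp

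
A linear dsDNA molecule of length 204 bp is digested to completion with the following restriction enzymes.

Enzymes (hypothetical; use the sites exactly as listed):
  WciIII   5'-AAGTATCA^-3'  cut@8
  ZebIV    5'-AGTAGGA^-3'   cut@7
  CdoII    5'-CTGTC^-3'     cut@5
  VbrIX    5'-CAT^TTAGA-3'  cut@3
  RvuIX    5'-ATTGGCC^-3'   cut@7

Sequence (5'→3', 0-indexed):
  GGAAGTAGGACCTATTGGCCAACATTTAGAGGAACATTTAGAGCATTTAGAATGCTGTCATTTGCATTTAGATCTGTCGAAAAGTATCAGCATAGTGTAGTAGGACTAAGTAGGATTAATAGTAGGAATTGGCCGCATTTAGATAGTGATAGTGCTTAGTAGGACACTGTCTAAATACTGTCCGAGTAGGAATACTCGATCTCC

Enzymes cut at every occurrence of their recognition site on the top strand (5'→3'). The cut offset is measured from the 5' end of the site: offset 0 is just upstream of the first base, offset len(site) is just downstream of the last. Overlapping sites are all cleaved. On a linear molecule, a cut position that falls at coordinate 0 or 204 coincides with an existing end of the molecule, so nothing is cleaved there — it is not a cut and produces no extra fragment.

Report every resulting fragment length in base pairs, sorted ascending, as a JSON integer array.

Scan for sites:
  WciIII (AAGTATCA, off=8): starts [81] → cuts [89]
  ZebIV (AGTAGGA, off=7): starts [3, 98, 108, 120, 157, 184] → cuts [10, 105, 115, 127, 164, 191]
  CdoII (CTGTC, off=5): starts [54, 73, 166, 177] → cuts [59, 78, 171, 182]
  VbrIX (CATTTAGA, off=3): starts [22, 34, 43, 64, 135] → cuts [25, 37, 46, 67, 138]
  RvuIX (ATTGGCC, off=7): starts [13, 127] → cuts [20, 134]

Pooled cuts: [10, 20, 25, 37, 46, 59, 67, 78, 89, 105, 115, 127, 134, 138, 164, 171, 182, 191]

Fragment lengths:
  [0,10): 10 bp
  [10,20): 10 bp
  [20,25): 5 bp
  [25,37): 12 bp
  [37,46): 9 bp
  [46,59): 13 bp
  [59,67): 8 bp
  [67,78): 11 bp
  [78,89): 11 bp
  [89,105): 16 bp
  [105,115): 10 bp
  [115,127): 12 bp
  [127,134): 7 bp
  [134,138): 4 bp
  [138,164): 26 bp
  [164,171): 7 bp
  [171,182): 11 bp
  [182,191): 9 bp
  [191,204): 13 bp

[4,5,7,7,8,9,9,10,10,10,11,11,11,12,12,13,13,16,26]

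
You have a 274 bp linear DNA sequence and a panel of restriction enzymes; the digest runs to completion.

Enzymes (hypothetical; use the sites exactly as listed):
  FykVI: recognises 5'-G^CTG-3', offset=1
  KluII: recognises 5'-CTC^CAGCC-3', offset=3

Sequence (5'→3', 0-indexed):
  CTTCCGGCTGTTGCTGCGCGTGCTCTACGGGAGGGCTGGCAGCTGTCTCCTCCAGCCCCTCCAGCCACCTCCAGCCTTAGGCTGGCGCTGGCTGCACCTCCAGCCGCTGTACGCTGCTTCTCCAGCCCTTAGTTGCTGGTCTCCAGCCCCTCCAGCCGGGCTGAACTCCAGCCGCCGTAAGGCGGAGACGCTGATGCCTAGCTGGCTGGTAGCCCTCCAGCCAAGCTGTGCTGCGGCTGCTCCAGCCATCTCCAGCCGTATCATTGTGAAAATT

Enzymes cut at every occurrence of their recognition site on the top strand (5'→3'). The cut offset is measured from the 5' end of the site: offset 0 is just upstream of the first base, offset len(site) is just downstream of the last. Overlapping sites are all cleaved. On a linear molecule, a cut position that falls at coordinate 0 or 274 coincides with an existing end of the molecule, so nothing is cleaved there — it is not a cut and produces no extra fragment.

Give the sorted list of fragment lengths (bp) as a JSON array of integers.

[4,4,5,6,6,6,6,6,7,7,7,8,8,8,8,9,9,9,9,10,10,10,10,11,12,13,22,22,22]

Site scan:
  FykVI (GCTG, off=1): starts [6, 12, 34, 41, 80, 86, 90, 105, 112, 134, 159, 189, 200, 204, 224, 229, 235] → cuts [7, 13, 35, 42, 81, 87, 91, 106, 113, 135, 160, 190, 201, 205, 225, 230, 236]
  KluII (CTCCAGCC, off=3): starts [49, 58, 68, 97, 119, 140, 149, 165, 214, 239, 249] → cuts [52, 61, 71, 100, 122, 143, 152, 168, 217, 242, 252]

Pooled cuts: [7, 13, 35, 42, 52, 61, 71, 81, 87, 91, 100, 106, 113, 122, 135, 143, 152, 160, 168, 190, 201, 205, 217, 225, 230, 236, 242, 252]

Fragment lengths:
  [0,7): 7 bp
  [7,13): 6 bp
  [13,35): 22 bp
  [35,42): 7 bp
  [42,52): 10 bp
  [52,61): 9 bp
  [61,71): 10 bp
  [71,81): 10 bp
  [81,87): 6 bp
  [87,91): 4 bp
  [91,100): 9 bp
  [100,106): 6 bp
  [106,113): 7 bp
  [113,122): 9 bp
  [122,135): 13 bp
  [135,143): 8 bp
  [143,152): 9 bp
  [152,160): 8 bp
  [160,168): 8 bp
  [168,190): 22 bp
  [190,201): 11 bp
  [201,205): 4 bp
  [205,217): 12 bp
  [217,225): 8 bp
  [225,230): 5 bp
  [230,236): 6 bp
  [236,242): 6 bp
  [242,252): 10 bp
  [252,274): 22 bp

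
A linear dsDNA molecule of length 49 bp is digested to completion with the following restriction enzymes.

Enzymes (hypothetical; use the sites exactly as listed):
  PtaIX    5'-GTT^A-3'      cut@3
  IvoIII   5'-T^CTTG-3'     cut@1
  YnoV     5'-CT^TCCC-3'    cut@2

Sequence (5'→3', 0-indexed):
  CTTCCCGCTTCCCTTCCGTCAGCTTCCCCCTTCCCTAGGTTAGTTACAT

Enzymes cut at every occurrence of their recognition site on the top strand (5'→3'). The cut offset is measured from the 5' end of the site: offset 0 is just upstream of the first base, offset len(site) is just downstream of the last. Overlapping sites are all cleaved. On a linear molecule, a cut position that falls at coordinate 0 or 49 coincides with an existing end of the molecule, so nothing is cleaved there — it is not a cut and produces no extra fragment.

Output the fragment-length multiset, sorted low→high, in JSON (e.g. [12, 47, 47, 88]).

[2,4,4,7,7,10,15]

Per-enzyme occurrences:
  PtaIX (GTTA, off=3): starts [38, 42] → cuts [41, 45]
  IvoIII (TCTTG, off=1): no sites
  YnoV (CTTCCC, off=2): starts [0, 7, 22, 29] → cuts [2, 9, 24, 31]

All cut coordinates (distinct, sorted): [2, 9, 24, 31, 41, 45]

Fragments:
  [0,2): 2 bp
  [2,9): 7 bp
  [9,24): 15 bp
  [24,31): 7 bp
  [31,41): 10 bp
  [41,45): 4 bp
  [45,49): 4 bp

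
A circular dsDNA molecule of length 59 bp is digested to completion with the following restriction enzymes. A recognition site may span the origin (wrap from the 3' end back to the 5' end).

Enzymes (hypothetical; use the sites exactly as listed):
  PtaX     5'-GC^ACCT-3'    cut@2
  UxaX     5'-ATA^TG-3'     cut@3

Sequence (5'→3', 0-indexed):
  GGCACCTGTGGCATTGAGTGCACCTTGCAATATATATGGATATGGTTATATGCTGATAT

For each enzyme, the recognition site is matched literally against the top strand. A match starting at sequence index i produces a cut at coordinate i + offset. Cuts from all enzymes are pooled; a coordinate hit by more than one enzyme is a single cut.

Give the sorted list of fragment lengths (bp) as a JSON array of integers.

Site scan:
  PtaX GCACCT/2: at [1, 19] ⇒ [3, 21]
  UxaX ATATG/3: at [33, 39, 47, 55] ⇒ [36, 42, 50, 58]

All cut coordinates (distinct, sorted): [3, 21, 36, 42, 50, 58]

Fragment lengths:
  3→21: 18 bp
  21→36: 15 bp
  36→42: 6 bp
  42→50: 8 bp
  50→58: 8 bp
  58→3 (wrap): 59-58+3 = 4 bp

[4,6,8,8,15,18]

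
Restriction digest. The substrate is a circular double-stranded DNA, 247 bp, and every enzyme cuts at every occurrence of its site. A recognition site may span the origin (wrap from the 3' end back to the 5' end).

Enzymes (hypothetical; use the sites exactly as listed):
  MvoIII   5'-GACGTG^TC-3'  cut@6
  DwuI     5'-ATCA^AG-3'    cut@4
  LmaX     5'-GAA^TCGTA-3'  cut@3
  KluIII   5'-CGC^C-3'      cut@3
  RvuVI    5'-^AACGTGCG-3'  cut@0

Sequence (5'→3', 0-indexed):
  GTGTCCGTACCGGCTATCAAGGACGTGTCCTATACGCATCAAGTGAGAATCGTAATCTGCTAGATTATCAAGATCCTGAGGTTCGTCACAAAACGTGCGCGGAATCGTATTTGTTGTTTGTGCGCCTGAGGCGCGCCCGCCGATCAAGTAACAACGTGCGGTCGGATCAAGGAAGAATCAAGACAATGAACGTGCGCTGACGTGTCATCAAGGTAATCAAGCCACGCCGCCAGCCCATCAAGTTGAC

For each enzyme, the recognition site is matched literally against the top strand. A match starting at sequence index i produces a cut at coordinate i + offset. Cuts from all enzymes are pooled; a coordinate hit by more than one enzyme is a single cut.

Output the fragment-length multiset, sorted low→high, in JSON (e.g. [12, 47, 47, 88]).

Scan for sites:
  MvoIII (GACGTGTC, off=6): starts [21, 198, 244] → cuts [3, 27, 204]
  DwuI (ATCAAG, off=4): starts [15, 37, 66, 142, 165, 176, 206, 215, 236] → cuts [19, 41, 70, 146, 169, 180, 210, 219, 240]
  LmaX (GAATCGTA, off=3): starts [46, 101] → cuts [49, 104]
  KluIII (CGCC, off=3): starts [122, 133, 137, 224, 227] → cuts [125, 136, 140, 227, 230]
  RvuVI (AACGTGCG, off=0): starts [91, 152, 188] → cuts [91, 152, 188]

Pooled cuts: [3, 19, 27, 41, 49, 70, 91, 104, 125, 136, 140, 146, 152, 169, 180, 188, 204, 210, 219, 227, 230, 240]

Fragments:
  3→19: 16 bp
  19→27: 8 bp
  27→41: 14 bp
  41→49: 8 bp
  49→70: 21 bp
  70→91: 21 bp
  91→104: 13 bp
  104→125: 21 bp
  125→136: 11 bp
  136→140: 4 bp
  140→146: 6 bp
  146→152: 6 bp
  152→169: 17 bp
  169→180: 11 bp
  180→188: 8 bp
  188→204: 16 bp
  204→210: 6 bp
  210→219: 9 bp
  219→227: 8 bp
  227→230: 3 bp
  230→240: 10 bp
  240→3 (wrap): 247-240+3 = 10 bp

[3,4,6,6,6,8,8,8,8,9,10,10,11,11,13,14,16,16,17,21,21,21]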